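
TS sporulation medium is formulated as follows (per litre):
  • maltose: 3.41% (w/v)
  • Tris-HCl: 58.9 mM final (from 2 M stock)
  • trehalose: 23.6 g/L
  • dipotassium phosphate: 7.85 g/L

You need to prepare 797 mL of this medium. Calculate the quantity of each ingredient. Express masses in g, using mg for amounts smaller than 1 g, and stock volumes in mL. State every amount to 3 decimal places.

Working volume: 797 mL = 0.797 L.
maltose: 3.41% w/v = 34.1 g/L → 34.1 × 0.797 L = 27.178 g
Tris-HCl: dilute stock: 58.9 mM × 797 mL ÷ 2000 mM = 23.472 mL
trehalose: 23.6 g/L × 0.797 L = 18.809 g
dipotassium phosphate: 7.85 g/L × 0.797 L = 6.256 g

maltose 27.178 g; Tris-HCl 23.472 mL; trehalose 18.809 g; dipotassium phosphate 6.256 g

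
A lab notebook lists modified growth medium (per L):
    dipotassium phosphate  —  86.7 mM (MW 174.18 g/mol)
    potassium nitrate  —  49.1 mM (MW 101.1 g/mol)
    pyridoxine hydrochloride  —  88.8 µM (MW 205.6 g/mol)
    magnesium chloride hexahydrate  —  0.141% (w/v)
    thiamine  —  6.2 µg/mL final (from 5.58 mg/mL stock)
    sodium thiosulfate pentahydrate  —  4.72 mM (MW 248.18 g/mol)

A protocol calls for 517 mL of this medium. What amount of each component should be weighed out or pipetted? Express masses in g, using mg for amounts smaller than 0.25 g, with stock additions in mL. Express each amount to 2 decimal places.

dipotassium phosphate 7.81 g; potassium nitrate 2.57 g; pyridoxine hydrochloride 9.44 mg; magnesium chloride hexahydrate 0.73 g; thiamine 0.57 mL; sodium thiosulfate pentahydrate 0.61 g

Working volume: 517 mL = 0.517 L.
dipotassium phosphate: 86.7 mmol/L × 174.18 g/mol × 0.517 L ÷ 1000 = 7.81 g
potassium nitrate: 49.1 mmol/L × 101.1 g/mol × 0.517 L ÷ 1000 = 2.57 g
pyridoxine hydrochloride: 88.8 µmol/L × 205.6 g/mol × 0.517 L ÷ 1000 = 9.44 mg
magnesium chloride hexahydrate: 0.141 g per 100 mL × 517 mL ÷ 100 = 0.73 g
thiamine: dilute stock: 6.2 µg/mL × 517 mL ÷ 5580 µg/mL = 0.57 mL
sodium thiosulfate pentahydrate: 4.72 mmol/L × 248.18 g/mol × 0.517 L ÷ 1000 = 0.61 g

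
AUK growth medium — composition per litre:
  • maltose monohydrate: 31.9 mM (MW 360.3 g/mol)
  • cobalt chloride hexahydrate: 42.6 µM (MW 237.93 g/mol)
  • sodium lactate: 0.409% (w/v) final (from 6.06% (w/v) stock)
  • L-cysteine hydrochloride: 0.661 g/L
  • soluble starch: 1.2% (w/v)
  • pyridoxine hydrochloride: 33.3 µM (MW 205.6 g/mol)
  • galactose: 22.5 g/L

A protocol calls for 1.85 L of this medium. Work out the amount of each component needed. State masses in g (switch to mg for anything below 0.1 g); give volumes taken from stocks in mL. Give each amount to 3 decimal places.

Working volume: 1.85 L.
maltose monohydrate: 31.9 mmol/L × 360.3 g/mol × 1.85 L ÷ 1000 = 21.263 g
cobalt chloride hexahydrate: 42.6 µmol/L × 237.93 g/mol × 1.85 L ÷ 1000 = 18.751 mg
sodium lactate: dilute stock: 0.409% ÷ 6.06% × 1850 mL = 124.860 mL
L-cysteine hydrochloride: 0.661 g/L × 1.85 L = 1.223 g
soluble starch: 1.2 g per 100 mL × 1850 mL ÷ 100 = 22.200 g
pyridoxine hydrochloride: 33.3 µmol/L × 205.6 g/mol × 1.85 L ÷ 1000 = 12.666 mg
galactose: 22.5 g/L × 1.85 L = 41.625 g

maltose monohydrate 21.263 g; cobalt chloride hexahydrate 18.751 mg; sodium lactate 124.860 mL; L-cysteine hydrochloride 1.223 g; soluble starch 22.200 g; pyridoxine hydrochloride 12.666 mg; galactose 41.625 g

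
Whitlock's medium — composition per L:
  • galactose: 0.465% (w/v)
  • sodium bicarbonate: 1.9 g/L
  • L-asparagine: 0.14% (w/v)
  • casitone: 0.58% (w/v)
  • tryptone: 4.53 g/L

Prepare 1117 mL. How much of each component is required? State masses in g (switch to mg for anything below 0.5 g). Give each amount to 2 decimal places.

Scale factor relative to 1 L: 1.117.
galactose: 0.465 g per 100 mL × 1117 mL ÷ 100 = 5.19 g
sodium bicarbonate: 1.9 g/L × 1.117 L = 2.12 g
L-asparagine: 0.14 g per 100 mL × 1117 mL ÷ 100 = 1.56 g
casitone: 0.58 g per 100 mL × 1117 mL ÷ 100 = 6.48 g
tryptone: 4.53 g/L × 1.117 L = 5.06 g

galactose 5.19 g; sodium bicarbonate 2.12 g; L-asparagine 1.56 g; casitone 6.48 g; tryptone 5.06 g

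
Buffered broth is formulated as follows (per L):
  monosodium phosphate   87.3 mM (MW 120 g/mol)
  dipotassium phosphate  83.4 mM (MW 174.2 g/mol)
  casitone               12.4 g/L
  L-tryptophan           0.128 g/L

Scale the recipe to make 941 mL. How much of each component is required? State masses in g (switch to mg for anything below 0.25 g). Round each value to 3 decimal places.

Working volume: 941 mL = 0.941 L.
monosodium phosphate: 87.3 mmol/L × 120 g/mol × 0.941 L ÷ 1000 = 9.858 g
dipotassium phosphate: 83.4 mmol/L × 174.2 g/mol × 0.941 L ÷ 1000 = 13.671 g
casitone: 12.4 g/L × 0.941 L = 11.668 g
L-tryptophan: 0.128 g/L × 0.941 L = 0.120448 g = 120.448 mg

monosodium phosphate 9.858 g; dipotassium phosphate 13.671 g; casitone 11.668 g; L-tryptophan 120.448 mg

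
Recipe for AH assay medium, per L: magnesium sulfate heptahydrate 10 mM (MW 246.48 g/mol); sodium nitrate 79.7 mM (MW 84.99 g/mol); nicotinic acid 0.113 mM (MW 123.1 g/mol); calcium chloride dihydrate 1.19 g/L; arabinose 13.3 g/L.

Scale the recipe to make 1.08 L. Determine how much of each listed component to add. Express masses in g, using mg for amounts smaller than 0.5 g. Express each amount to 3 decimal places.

magnesium sulfate heptahydrate 2.662 g; sodium nitrate 7.316 g; nicotinic acid 15.023 mg; calcium chloride dihydrate 1.285 g; arabinose 14.364 g

Working volume: 1.08 L.
magnesium sulfate heptahydrate: 10 mmol/L × 246.48 g/mol × 1.08 L ÷ 1000 = 2.662 g
sodium nitrate: 79.7 mmol/L × 84.99 g/mol × 1.08 L ÷ 1000 = 7.316 g
nicotinic acid: 0.113 mmol/L × 123.1 mg/mmol × 1.08 L = 15.023 mg
calcium chloride dihydrate: 1.19 g/L × 1.08 L = 1.285 g
arabinose: 13.3 g/L × 1.08 L = 14.364 g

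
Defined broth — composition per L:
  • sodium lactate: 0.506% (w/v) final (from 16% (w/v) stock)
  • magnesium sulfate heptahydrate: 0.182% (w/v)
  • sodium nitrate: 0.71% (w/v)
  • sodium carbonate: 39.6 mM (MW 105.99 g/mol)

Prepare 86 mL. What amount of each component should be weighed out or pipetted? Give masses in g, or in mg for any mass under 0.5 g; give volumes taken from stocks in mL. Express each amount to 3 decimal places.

Working volume: 86 mL = 0.086 L.
sodium lactate: V = C2·V2/C1 = 0.506% ÷ 16% × 86 mL = 2.720 mL
magnesium sulfate heptahydrate: 0.182% w/v = 1.82 g/L → 1.82 × 0.086 L = 0.15652 g = 156.520 mg
sodium nitrate: 0.71 g per 100 mL × 86 mL ÷ 100 = 0.611 g
sodium carbonate: 39.6 mmol/L × 105.99 mg/mmol × 0.086 L = 360.960 mg

sodium lactate 2.720 mL; magnesium sulfate heptahydrate 156.520 mg; sodium nitrate 0.611 g; sodium carbonate 360.960 mg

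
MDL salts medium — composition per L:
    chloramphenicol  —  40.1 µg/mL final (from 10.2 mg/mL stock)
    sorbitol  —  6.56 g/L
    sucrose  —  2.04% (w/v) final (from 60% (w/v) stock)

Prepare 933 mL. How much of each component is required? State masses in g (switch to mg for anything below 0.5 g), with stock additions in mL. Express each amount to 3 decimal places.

Scale factor relative to 1 L: 0.933.
chloramphenicol: V = C2·V2/C1 = 40.1 µg/mL × 933 mL ÷ 10200 µg/mL = 3.668 mL
sorbitol: 6.56 g/L × 0.933 L = 6.120 g
sucrose: V = C2·V2/C1 = 2.04% ÷ 60% × 933 mL = 31.722 mL

chloramphenicol 3.668 mL; sorbitol 6.120 g; sucrose 31.722 mL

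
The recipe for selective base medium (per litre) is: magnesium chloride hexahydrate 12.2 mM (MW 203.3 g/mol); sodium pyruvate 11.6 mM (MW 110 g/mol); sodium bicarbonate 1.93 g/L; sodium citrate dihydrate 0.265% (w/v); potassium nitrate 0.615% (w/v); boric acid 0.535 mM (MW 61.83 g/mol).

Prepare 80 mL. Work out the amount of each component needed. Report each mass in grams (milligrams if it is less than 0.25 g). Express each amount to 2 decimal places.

magnesium chloride hexahydrate 198.42 mg; sodium pyruvate 102.08 mg; sodium bicarbonate 154.40 mg; sodium citrate dihydrate 212.00 mg; potassium nitrate 0.49 g; boric acid 2.65 mg

Target volume = 80 mL = 0.08 L.
magnesium chloride hexahydrate: 12.2 mmol/L × 203.3 mg/mmol × 0.08 L = 198.42 mg
sodium pyruvate: 11.6 mmol/L × 110 mg/mmol × 0.08 L = 102.08 mg
sodium bicarbonate: 1.93 g/L × 0.08 L = 0.1544 g = 154.40 mg
sodium citrate dihydrate: 0.265 g per 100 mL × 80 mL ÷ 100 = 0.212 g = 212.00 mg
potassium nitrate: 0.615 g per 100 mL × 80 mL ÷ 100 = 0.49 g
boric acid: 0.535 mmol/L × 61.83 mg/mmol × 0.08 L = 2.65 mg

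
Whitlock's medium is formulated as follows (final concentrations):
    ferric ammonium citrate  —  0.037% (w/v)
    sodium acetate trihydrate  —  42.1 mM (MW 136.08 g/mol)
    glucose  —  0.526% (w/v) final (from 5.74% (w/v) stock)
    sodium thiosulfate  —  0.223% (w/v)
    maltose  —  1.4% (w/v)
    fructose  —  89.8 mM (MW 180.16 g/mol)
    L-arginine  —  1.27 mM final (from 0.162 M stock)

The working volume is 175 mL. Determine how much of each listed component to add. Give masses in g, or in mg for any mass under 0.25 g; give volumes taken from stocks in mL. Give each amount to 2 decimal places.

Scale factor relative to 1 L: 0.175.
ferric ammonium citrate: 0.037 g per 100 mL × 175 mL ÷ 100 = 0.06475 g = 64.75 mg
sodium acetate trihydrate: 42.1 mmol/L × 136.08 g/mol × 0.175 L ÷ 1000 = 1.00 g
glucose: dilute stock: 0.526% ÷ 5.74% × 175 mL = 16.04 mL
sodium thiosulfate: 0.223 g per 100 mL × 175 mL ÷ 100 = 0.39 g
maltose: 1.4% w/v = 14 g/L → 14 × 0.175 L = 2.45 g
fructose: 89.8 mmol/L × 180.16 g/mol × 0.175 L ÷ 1000 = 2.83 g
L-arginine: dilute stock: 1.27 mM × 175 mL ÷ 162 mM = 1.37 mL

ferric ammonium citrate 64.75 mg; sodium acetate trihydrate 1.00 g; glucose 16.04 mL; sodium thiosulfate 0.39 g; maltose 2.45 g; fructose 2.83 g; L-arginine 1.37 mL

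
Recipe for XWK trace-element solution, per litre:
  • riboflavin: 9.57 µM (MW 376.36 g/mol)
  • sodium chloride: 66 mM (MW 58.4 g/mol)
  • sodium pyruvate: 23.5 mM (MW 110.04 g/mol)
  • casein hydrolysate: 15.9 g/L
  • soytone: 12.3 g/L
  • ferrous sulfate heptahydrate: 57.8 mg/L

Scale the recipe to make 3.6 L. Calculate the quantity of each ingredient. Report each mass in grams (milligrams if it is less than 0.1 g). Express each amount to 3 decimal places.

Scale factor relative to 1 L: 3.6.
riboflavin: 9.57 µmol/L × 376.36 g/mol × 3.6 L ÷ 1000 = 12.966 mg
sodium chloride: 66 mmol/L × 58.4 g/mol × 3.6 L ÷ 1000 = 13.876 g
sodium pyruvate: 23.5 mmol/L × 110.04 g/mol × 3.6 L ÷ 1000 = 9.309 g
casein hydrolysate: 15.9 g/L × 3.6 L = 57.240 g
soytone: 12.3 g/L × 3.6 L = 44.280 g
ferrous sulfate heptahydrate: 57.8 mg/L × 3.6 L = 208.08 mg = 0.208 g

riboflavin 12.966 mg; sodium chloride 13.876 g; sodium pyruvate 9.309 g; casein hydrolysate 57.240 g; soytone 44.280 g; ferrous sulfate heptahydrate 0.208 g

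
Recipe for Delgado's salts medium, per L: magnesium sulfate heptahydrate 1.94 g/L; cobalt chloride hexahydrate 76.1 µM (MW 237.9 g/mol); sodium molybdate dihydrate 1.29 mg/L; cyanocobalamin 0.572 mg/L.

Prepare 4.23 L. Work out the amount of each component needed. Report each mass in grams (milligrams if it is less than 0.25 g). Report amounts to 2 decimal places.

magnesium sulfate heptahydrate 8.21 g; cobalt chloride hexahydrate 76.58 mg; sodium molybdate dihydrate 5.46 mg; cyanocobalamin 2.42 mg

Scale factor relative to 1 L: 4.23.
magnesium sulfate heptahydrate: 1.94 g/L × 4.23 L = 8.21 g
cobalt chloride hexahydrate: 76.1 µmol/L × 237.9 g/mol × 4.23 L ÷ 1000 = 76.58 mg
sodium molybdate dihydrate: 1.29 mg/L × 4.23 L = 5.46 mg
cyanocobalamin: 0.572 mg/L × 4.23 L = 2.42 mg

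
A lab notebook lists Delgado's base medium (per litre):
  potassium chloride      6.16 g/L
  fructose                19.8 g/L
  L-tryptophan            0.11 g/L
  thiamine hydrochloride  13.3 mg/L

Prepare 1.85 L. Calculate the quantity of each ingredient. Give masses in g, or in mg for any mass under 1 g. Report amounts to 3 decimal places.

potassium chloride 11.396 g; fructose 36.630 g; L-tryptophan 203.500 mg; thiamine hydrochloride 24.605 mg

Scale factor relative to 1 L: 1.85.
potassium chloride: 6.16 g/L × 1.85 L = 11.396 g
fructose: 19.8 g/L × 1.85 L = 36.630 g
L-tryptophan: 0.11 g/L × 1.85 L = 0.2035 g = 203.500 mg
thiamine hydrochloride: 13.3 mg/L × 1.85 L = 24.605 mg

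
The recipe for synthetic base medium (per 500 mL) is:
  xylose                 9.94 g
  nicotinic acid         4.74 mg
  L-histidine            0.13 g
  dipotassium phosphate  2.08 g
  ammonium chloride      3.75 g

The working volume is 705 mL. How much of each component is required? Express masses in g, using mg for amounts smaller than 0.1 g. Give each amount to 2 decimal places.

xylose 14.02 g; nicotinic acid 6.68 mg; L-histidine 0.18 g; dipotassium phosphate 2.93 g; ammonium chloride 5.29 g

Ratio of target to recipe volume: 705 / 500 = 1.41.
xylose: 9.94 g × (705 mL / 500 mL) = 14.02 g
nicotinic acid: 4.74 mg × (705 mL / 500 mL) = 6.68 mg
L-histidine: 0.13 g × (705 mL / 500 mL) = 0.18 g
dipotassium phosphate: 2.08 g × (705 mL / 500 mL) = 2.93 g
ammonium chloride: 3.75 g × (705 mL / 500 mL) = 5.29 g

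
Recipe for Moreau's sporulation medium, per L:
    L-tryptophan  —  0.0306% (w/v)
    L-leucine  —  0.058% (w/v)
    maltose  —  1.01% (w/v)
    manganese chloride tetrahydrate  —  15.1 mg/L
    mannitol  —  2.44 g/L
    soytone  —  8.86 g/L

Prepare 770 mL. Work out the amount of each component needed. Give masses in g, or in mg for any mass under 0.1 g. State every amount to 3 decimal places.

L-tryptophan 0.236 g; L-leucine 0.447 g; maltose 7.777 g; manganese chloride tetrahydrate 11.627 mg; mannitol 1.879 g; soytone 6.822 g

Working volume: 770 mL = 0.77 L.
L-tryptophan: 0.0306 g per 100 mL × 770 mL ÷ 100 = 0.236 g
L-leucine: 0.058 g per 100 mL × 770 mL ÷ 100 = 0.447 g
maltose: 1.01 g per 100 mL × 770 mL ÷ 100 = 7.777 g
manganese chloride tetrahydrate: 15.1 mg/L × 0.77 L = 11.627 mg
mannitol: 2.44 g/L × 0.77 L = 1.879 g
soytone: 8.86 g/L × 0.77 L = 6.822 g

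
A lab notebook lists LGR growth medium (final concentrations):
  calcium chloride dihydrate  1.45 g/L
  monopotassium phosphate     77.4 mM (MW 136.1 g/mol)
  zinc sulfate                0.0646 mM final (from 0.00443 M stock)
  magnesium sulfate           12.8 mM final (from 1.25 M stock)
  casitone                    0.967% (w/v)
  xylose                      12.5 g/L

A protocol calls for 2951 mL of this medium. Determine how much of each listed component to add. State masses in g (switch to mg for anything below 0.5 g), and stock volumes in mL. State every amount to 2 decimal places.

calcium chloride dihydrate 4.28 g; monopotassium phosphate 31.09 g; zinc sulfate 43.03 mL; magnesium sulfate 30.22 mL; casitone 28.54 g; xylose 36.89 g

Working volume: 2951 mL = 2.951 L.
calcium chloride dihydrate: 1.45 g/L × 2.951 L = 4.28 g
monopotassium phosphate: 77.4 mmol/L × 136.1 g/mol × 2.951 L ÷ 1000 = 31.09 g
zinc sulfate: V = C2·V2/C1 = 0.0646 mM × 2951 mL ÷ 4.43 mM = 43.03 mL
magnesium sulfate: V = C2·V2/C1 = 12.8 mM × 2951 mL ÷ 1250 mM = 30.22 mL
casitone: 0.967% w/v = 9.67 g/L → 9.67 × 2.951 L = 28.54 g
xylose: 12.5 g/L × 2.951 L = 36.89 g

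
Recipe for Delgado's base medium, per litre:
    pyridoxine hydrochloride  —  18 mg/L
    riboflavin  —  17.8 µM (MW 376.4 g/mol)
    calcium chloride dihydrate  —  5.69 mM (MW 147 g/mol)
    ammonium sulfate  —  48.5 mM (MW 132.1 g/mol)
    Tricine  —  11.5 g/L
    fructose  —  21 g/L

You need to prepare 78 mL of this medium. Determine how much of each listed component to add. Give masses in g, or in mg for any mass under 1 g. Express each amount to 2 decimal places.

Target volume = 78 mL = 0.078 L.
pyridoxine hydrochloride: 18 mg/L × 0.078 L = 1.40 mg
riboflavin: 17.8 µmol/L × 376.4 g/mol × 0.078 L ÷ 1000 = 0.52 mg
calcium chloride dihydrate: 5.69 mmol/L × 147 mg/mmol × 0.078 L = 65.24 mg
ammonium sulfate: 48.5 mmol/L × 132.1 mg/mmol × 0.078 L = 499.73 mg
Tricine: 11.5 g/L × 0.078 L = 0.897 g = 897.00 mg
fructose: 21 g/L × 0.078 L = 1.64 g

pyridoxine hydrochloride 1.40 mg; riboflavin 0.52 mg; calcium chloride dihydrate 65.24 mg; ammonium sulfate 499.73 mg; Tricine 897.00 mg; fructose 1.64 g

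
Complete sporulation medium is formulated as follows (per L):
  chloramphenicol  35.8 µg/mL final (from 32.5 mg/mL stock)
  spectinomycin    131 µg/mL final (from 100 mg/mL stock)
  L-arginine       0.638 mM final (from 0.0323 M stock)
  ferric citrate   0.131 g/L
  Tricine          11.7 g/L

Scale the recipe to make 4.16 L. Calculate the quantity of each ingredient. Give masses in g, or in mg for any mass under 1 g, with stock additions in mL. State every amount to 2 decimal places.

Working volume: 4.16 L.
chloramphenicol: V = C2·V2/C1 = 35.8 µg/mL × 4160 mL ÷ 32500 µg/mL = 4.58 mL
spectinomycin: V = C2·V2/C1 = 131 µg/mL × 4160 mL ÷ 100000 µg/mL = 5.45 mL
L-arginine: V = C2·V2/C1 = 0.638 mM × 4160 mL ÷ 32.3 mM = 82.17 mL
ferric citrate: 0.131 g/L × 4.16 L = 0.54496 g = 544.96 mg
Tricine: 11.7 g/L × 4.16 L = 48.67 g

chloramphenicol 4.58 mL; spectinomycin 5.45 mL; L-arginine 82.17 mL; ferric citrate 544.96 mg; Tricine 48.67 g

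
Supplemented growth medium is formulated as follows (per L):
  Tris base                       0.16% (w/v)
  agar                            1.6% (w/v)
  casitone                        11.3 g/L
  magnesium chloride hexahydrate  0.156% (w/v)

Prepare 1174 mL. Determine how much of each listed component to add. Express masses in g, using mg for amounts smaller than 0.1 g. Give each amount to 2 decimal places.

Target volume = 1174 mL = 1.174 L.
Tris base: 0.16 g per 100 mL × 1174 mL ÷ 100 = 1.88 g
agar: 1.6 g per 100 mL × 1174 mL ÷ 100 = 18.78 g
casitone: 11.3 g/L × 1.174 L = 13.27 g
magnesium chloride hexahydrate: 0.156% w/v = 1.56 g/L → 1.56 × 1.174 L = 1.83 g

Tris base 1.88 g; agar 18.78 g; casitone 13.27 g; magnesium chloride hexahydrate 1.83 g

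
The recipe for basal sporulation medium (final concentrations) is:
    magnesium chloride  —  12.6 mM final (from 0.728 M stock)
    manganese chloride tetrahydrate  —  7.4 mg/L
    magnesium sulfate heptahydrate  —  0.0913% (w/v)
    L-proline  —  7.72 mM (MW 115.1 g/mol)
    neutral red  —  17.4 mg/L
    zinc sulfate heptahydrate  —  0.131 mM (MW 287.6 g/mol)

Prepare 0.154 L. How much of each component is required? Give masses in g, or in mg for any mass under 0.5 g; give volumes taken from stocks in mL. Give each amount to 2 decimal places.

magnesium chloride 2.67 mL; manganese chloride tetrahydrate 1.14 mg; magnesium sulfate heptahydrate 140.60 mg; L-proline 136.84 mg; neutral red 2.68 mg; zinc sulfate heptahydrate 5.80 mg

Scale factor relative to 1 L: 0.154.
magnesium chloride: C1V1 = C2V2 → 12.6 mM × 154 mL ÷ 728 mM = 2.67 mL
manganese chloride tetrahydrate: 7.4 mg/L × 0.154 L = 1.14 mg
magnesium sulfate heptahydrate: 0.0913% w/v = 0.913 g/L → 0.913 × 0.154 L = 0.140602 g = 140.60 mg
L-proline: 7.72 mmol/L × 115.1 mg/mmol × 0.154 L = 136.84 mg
neutral red: 17.4 mg/L × 0.154 L = 2.68 mg
zinc sulfate heptahydrate: 0.131 mmol/L × 287.6 mg/mmol × 0.154 L = 5.80 mg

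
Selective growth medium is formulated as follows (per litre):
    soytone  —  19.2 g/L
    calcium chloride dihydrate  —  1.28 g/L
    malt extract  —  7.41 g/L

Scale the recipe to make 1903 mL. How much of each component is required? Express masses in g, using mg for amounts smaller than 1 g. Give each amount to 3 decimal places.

soytone 36.538 g; calcium chloride dihydrate 2.436 g; malt extract 14.101 g

Target volume = 1903 mL = 1.903 L.
soytone: 19.2 g/L × 1.903 L = 36.538 g
calcium chloride dihydrate: 1.28 g/L × 1.903 L = 2.436 g
malt extract: 7.41 g/L × 1.903 L = 14.101 g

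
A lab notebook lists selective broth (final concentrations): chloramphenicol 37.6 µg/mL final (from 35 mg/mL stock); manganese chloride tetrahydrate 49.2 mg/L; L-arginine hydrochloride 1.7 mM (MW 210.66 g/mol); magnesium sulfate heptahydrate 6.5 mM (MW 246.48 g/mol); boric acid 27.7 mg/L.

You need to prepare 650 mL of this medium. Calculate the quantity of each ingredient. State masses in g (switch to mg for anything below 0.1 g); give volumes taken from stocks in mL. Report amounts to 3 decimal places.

chloramphenicol 0.698 mL; manganese chloride tetrahydrate 31.980 mg; L-arginine hydrochloride 0.233 g; magnesium sulfate heptahydrate 1.041 g; boric acid 18.005 mg

Scale factor relative to 1 L: 0.65.
chloramphenicol: dilute stock: 37.6 µg/mL × 650 mL ÷ 35000 µg/mL = 0.698 mL
manganese chloride tetrahydrate: 49.2 mg/L × 0.65 L = 31.980 mg
L-arginine hydrochloride: 1.7 mmol/L × 210.66 g/mol × 0.65 L ÷ 1000 = 0.233 g
magnesium sulfate heptahydrate: 6.5 mmol/L × 246.48 g/mol × 0.65 L ÷ 1000 = 1.041 g
boric acid: 27.7 mg/L × 0.65 L = 18.005 mg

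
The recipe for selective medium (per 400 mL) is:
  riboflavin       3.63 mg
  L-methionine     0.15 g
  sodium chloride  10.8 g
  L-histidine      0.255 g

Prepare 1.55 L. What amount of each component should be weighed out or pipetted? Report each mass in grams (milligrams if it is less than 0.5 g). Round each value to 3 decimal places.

Scale factor = 1550 mL / 400 mL = 3.875.
riboflavin: 3.63 mg × (1550 mL / 400 mL) = 14.066 mg
L-methionine: 0.15 g × (1550 mL / 400 mL) = 0.581 g
sodium chloride: 10.8 g × (1550 mL / 400 mL) = 41.850 g
L-histidine: 0.255 g × (1550 mL / 400 mL) = 0.988 g

riboflavin 14.066 mg; L-methionine 0.581 g; sodium chloride 41.850 g; L-histidine 0.988 g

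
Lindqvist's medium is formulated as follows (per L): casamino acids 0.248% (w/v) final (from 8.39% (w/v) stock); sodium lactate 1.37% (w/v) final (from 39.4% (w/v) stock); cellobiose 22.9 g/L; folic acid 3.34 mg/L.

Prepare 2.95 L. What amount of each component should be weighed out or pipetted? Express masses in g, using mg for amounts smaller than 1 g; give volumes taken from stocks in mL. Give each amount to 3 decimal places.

casamino acids 87.199 mL; sodium lactate 102.576 mL; cellobiose 67.555 g; folic acid 9.853 mg

Working volume: 2.95 L.
casamino acids: V = C2·V2/C1 = 0.248% ÷ 8.39% × 2950 mL = 87.199 mL
sodium lactate: V = C2·V2/C1 = 1.37% ÷ 39.4% × 2950 mL = 102.576 mL
cellobiose: 22.9 g/L × 2.95 L = 67.555 g
folic acid: 3.34 mg/L × 2.95 L = 9.853 mg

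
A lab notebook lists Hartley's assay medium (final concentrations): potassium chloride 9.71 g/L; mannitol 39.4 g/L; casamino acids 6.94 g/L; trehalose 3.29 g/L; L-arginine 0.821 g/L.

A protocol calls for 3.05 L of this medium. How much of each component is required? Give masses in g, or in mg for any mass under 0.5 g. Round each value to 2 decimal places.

Working volume: 3.05 L.
potassium chloride: 9.71 g/L × 3.05 L = 29.62 g
mannitol: 39.4 g/L × 3.05 L = 120.17 g
casamino acids: 6.94 g/L × 3.05 L = 21.17 g
trehalose: 3.29 g/L × 3.05 L = 10.03 g
L-arginine: 0.821 g/L × 3.05 L = 2.50 g

potassium chloride 29.62 g; mannitol 120.17 g; casamino acids 21.17 g; trehalose 10.03 g; L-arginine 2.50 g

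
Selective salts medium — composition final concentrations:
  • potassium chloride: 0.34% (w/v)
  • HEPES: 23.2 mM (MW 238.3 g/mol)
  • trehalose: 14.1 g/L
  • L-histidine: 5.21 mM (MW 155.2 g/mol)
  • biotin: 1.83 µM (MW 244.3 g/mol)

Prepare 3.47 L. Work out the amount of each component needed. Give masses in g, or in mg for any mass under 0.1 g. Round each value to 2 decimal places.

potassium chloride 11.80 g; HEPES 19.18 g; trehalose 48.93 g; L-histidine 2.81 g; biotin 1.55 mg

Scale factor relative to 1 L: 3.47.
potassium chloride: 0.34 g per 100 mL × 3470 mL ÷ 100 = 11.80 g
HEPES: 23.2 mmol/L × 238.3 g/mol × 3.47 L ÷ 1000 = 19.18 g
trehalose: 14.1 g/L × 3.47 L = 48.93 g
L-histidine: 5.21 mmol/L × 155.2 g/mol × 3.47 L ÷ 1000 = 2.81 g
biotin: 1.83 µmol/L × 244.3 g/mol × 3.47 L ÷ 1000 = 1.55 mg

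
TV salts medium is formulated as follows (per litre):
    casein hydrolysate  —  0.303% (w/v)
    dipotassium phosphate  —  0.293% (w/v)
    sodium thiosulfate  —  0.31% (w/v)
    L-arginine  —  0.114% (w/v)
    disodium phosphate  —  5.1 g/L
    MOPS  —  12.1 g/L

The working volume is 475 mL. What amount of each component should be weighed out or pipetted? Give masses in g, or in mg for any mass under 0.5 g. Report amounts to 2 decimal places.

casein hydrolysate 1.44 g; dipotassium phosphate 1.39 g; sodium thiosulfate 1.47 g; L-arginine 0.54 g; disodium phosphate 2.42 g; MOPS 5.75 g

Scale factor relative to 1 L: 0.475.
casein hydrolysate: 0.303 g per 100 mL × 475 mL ÷ 100 = 1.44 g
dipotassium phosphate: 0.293% w/v = 2.93 g/L → 2.93 × 0.475 L = 1.39 g
sodium thiosulfate: 0.31% w/v = 3.1 g/L → 3.1 × 0.475 L = 1.47 g
L-arginine: 0.114% w/v = 1.14 g/L → 1.14 × 0.475 L = 0.54 g
disodium phosphate: 5.1 g/L × 0.475 L = 2.42 g
MOPS: 12.1 g/L × 0.475 L = 5.75 g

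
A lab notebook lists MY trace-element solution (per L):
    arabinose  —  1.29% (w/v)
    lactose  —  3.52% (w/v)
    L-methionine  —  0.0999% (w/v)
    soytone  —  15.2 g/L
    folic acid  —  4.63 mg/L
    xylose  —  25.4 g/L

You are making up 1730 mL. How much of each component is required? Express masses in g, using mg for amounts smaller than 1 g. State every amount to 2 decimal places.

Scale factor relative to 1 L: 1.73.
arabinose: 1.29 g per 100 mL × 1730 mL ÷ 100 = 22.32 g
lactose: 3.52 g per 100 mL × 1730 mL ÷ 100 = 60.90 g
L-methionine: 0.0999% w/v = 0.999 g/L → 0.999 × 1.73 L = 1.73 g
soytone: 15.2 g/L × 1.73 L = 26.30 g
folic acid: 4.63 mg/L × 1.73 L = 8.01 mg
xylose: 25.4 g/L × 1.73 L = 43.94 g

arabinose 22.32 g; lactose 60.90 g; L-methionine 1.73 g; soytone 26.30 g; folic acid 8.01 mg; xylose 43.94 g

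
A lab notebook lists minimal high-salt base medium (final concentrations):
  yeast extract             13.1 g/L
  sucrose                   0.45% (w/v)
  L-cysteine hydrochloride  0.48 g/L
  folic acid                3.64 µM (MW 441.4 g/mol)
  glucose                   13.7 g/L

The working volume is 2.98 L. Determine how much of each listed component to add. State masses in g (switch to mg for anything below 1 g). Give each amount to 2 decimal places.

yeast extract 39.04 g; sucrose 13.41 g; L-cysteine hydrochloride 1.43 g; folic acid 4.79 mg; glucose 40.83 g

Working volume: 2.98 L.
yeast extract: 13.1 g/L × 2.98 L = 39.04 g
sucrose: 0.45 g per 100 mL × 2980 mL ÷ 100 = 13.41 g
L-cysteine hydrochloride: 0.48 g/L × 2.98 L = 1.43 g
folic acid: 3.64 µmol/L × 441.4 g/mol × 2.98 L ÷ 1000 = 4.79 mg
glucose: 13.7 g/L × 2.98 L = 40.83 g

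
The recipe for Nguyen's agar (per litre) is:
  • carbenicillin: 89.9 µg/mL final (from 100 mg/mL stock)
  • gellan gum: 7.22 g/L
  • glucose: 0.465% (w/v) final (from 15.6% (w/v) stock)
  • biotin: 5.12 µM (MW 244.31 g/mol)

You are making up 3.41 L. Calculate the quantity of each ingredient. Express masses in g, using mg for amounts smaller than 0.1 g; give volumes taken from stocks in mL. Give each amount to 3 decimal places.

Working volume: 3.41 L.
carbenicillin: V = C2·V2/C1 = 89.9 µg/mL × 3410 mL ÷ 100000 µg/mL = 3.066 mL
gellan gum: 7.22 g/L × 3.41 L = 24.620 g
glucose: C1V1 = C2V2 → 0.465% ÷ 15.6% × 3410 mL = 101.644 mL
biotin: 5.12 µmol/L × 244.31 g/mol × 3.41 L ÷ 1000 = 4.265 mg

carbenicillin 3.066 mL; gellan gum 24.620 g; glucose 101.644 mL; biotin 4.265 mg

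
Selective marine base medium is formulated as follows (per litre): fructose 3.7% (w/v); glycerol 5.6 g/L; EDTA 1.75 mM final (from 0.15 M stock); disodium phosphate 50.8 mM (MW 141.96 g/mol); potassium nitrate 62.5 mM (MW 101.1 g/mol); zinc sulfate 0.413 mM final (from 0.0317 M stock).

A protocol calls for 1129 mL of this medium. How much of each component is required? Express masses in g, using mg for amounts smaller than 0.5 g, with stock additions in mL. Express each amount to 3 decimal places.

fructose 41.773 g; glycerol 6.322 g; EDTA 13.172 mL; disodium phosphate 8.142 g; potassium nitrate 7.134 g; zinc sulfate 14.709 mL

Scale factor relative to 1 L: 1.129.
fructose: 3.7 g per 100 mL × 1129 mL ÷ 100 = 41.773 g
glycerol: 5.6 g/L × 1.129 L = 6.322 g
EDTA: dilute stock: 1.75 mM × 1129 mL ÷ 150 mM = 13.172 mL
disodium phosphate: 50.8 mmol/L × 141.96 g/mol × 1.129 L ÷ 1000 = 8.142 g
potassium nitrate: 62.5 mmol/L × 101.1 g/mol × 1.129 L ÷ 1000 = 7.134 g
zinc sulfate: V = C2·V2/C1 = 0.413 mM × 1129 mL ÷ 31.7 mM = 14.709 mL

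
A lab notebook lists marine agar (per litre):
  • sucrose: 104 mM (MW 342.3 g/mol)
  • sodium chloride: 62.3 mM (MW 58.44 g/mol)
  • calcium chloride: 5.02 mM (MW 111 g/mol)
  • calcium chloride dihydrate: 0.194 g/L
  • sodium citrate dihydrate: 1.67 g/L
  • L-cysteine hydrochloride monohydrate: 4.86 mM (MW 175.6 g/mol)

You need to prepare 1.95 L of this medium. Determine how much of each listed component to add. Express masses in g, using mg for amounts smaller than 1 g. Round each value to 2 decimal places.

Working volume: 1.95 L.
sucrose: 104 mmol/L × 342.3 g/mol × 1.95 L ÷ 1000 = 69.42 g
sodium chloride: 62.3 mmol/L × 58.44 g/mol × 1.95 L ÷ 1000 = 7.10 g
calcium chloride: 5.02 mmol/L × 111 g/mol × 1.95 L ÷ 1000 = 1.09 g
calcium chloride dihydrate: 0.194 g/L × 1.95 L = 0.3783 g = 378.30 mg
sodium citrate dihydrate: 1.67 g/L × 1.95 L = 3.26 g
L-cysteine hydrochloride monohydrate: 4.86 mmol/L × 175.6 g/mol × 1.95 L ÷ 1000 = 1.66 g

sucrose 69.42 g; sodium chloride 7.10 g; calcium chloride 1.09 g; calcium chloride dihydrate 378.30 mg; sodium citrate dihydrate 3.26 g; L-cysteine hydrochloride monohydrate 1.66 g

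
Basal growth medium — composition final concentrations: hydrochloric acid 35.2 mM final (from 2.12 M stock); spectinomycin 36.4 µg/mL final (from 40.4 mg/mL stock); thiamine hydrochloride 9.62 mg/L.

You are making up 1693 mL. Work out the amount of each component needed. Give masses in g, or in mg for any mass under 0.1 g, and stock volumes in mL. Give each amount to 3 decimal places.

Scale factor relative to 1 L: 1.693.
hydrochloric acid: V = C2·V2/C1 = 35.2 mM × 1693 mL ÷ 2120 mM = 28.110 mL
spectinomycin: V = C2·V2/C1 = 36.4 µg/mL × 1693 mL ÷ 40400 µg/mL = 1.525 mL
thiamine hydrochloride: 9.62 mg/L × 1.693 L = 16.287 mg

hydrochloric acid 28.110 mL; spectinomycin 1.525 mL; thiamine hydrochloride 16.287 mg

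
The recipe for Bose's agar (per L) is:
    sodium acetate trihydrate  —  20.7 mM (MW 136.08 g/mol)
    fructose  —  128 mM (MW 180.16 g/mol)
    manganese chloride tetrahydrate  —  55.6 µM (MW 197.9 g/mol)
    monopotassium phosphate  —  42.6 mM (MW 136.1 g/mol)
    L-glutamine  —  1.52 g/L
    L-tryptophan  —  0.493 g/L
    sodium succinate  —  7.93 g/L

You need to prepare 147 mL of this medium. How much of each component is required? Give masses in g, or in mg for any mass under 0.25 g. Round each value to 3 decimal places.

Scale factor relative to 1 L: 0.147.
sodium acetate trihydrate: 20.7 mmol/L × 136.08 g/mol × 0.147 L ÷ 1000 = 0.414 g
fructose: 128 mmol/L × 180.16 g/mol × 0.147 L ÷ 1000 = 3.390 g
manganese chloride tetrahydrate: 55.6 µmol/L × 197.9 g/mol × 0.147 L ÷ 1000 = 1.617 mg
monopotassium phosphate: 42.6 mmol/L × 136.1 g/mol × 0.147 L ÷ 1000 = 0.852 g
L-glutamine: 1.52 g/L × 0.147 L = 0.22344 g = 223.440 mg
L-tryptophan: 0.493 g/L × 0.147 L = 0.072471 g = 72.471 mg
sodium succinate: 7.93 g/L × 0.147 L = 1.166 g

sodium acetate trihydrate 0.414 g; fructose 3.390 g; manganese chloride tetrahydrate 1.617 mg; monopotassium phosphate 0.852 g; L-glutamine 223.440 mg; L-tryptophan 72.471 mg; sodium succinate 1.166 g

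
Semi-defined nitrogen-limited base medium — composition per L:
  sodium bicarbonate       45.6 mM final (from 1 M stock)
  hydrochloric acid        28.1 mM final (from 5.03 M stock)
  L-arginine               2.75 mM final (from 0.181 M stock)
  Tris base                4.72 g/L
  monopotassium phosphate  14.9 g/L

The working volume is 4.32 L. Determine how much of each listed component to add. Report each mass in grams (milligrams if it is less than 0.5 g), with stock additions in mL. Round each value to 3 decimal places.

sodium bicarbonate 196.992 mL; hydrochloric acid 24.134 mL; L-arginine 65.635 mL; Tris base 20.390 g; monopotassium phosphate 64.368 g

Working volume: 4.32 L.
sodium bicarbonate: C1V1 = C2V2 → 45.6 mM × 4320 mL ÷ 1000 mM = 196.992 mL
hydrochloric acid: dilute stock: 28.1 mM × 4320 mL ÷ 5030 mM = 24.134 mL
L-arginine: V = C2·V2/C1 = 2.75 mM × 4320 mL ÷ 181 mM = 65.635 mL
Tris base: 4.72 g/L × 4.32 L = 20.390 g
monopotassium phosphate: 14.9 g/L × 4.32 L = 64.368 g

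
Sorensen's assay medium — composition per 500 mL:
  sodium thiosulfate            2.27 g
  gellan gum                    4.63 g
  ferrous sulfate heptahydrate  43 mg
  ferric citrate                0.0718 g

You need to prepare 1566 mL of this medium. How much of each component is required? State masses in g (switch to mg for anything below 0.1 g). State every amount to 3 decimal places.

Scale factor = 1566 mL / 500 mL = 3.132.
sodium thiosulfate: 2.27 g × (1566 mL / 500 mL) = 7.110 g
gellan gum: 4.63 g × (1566 mL / 500 mL) = 14.501 g
ferrous sulfate heptahydrate: 43 mg × (1566 mL / 500 mL) = 134.676 mg = 0.135 g
ferric citrate: 0.0718 g × (1566 mL / 500 mL) = 0.225 g

sodium thiosulfate 7.110 g; gellan gum 14.501 g; ferrous sulfate heptahydrate 0.135 g; ferric citrate 0.225 g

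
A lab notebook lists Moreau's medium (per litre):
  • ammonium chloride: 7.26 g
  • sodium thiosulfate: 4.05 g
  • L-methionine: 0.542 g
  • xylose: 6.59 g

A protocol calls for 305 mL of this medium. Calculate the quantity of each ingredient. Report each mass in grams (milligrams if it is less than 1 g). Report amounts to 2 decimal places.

Scale factor = 305 mL / 1000 mL = 0.305.
ammonium chloride: 7.26 g × (305 mL / 1000 mL) = 2.21 g
sodium thiosulfate: 4.05 g × (305 mL / 1000 mL) = 1.24 g
L-methionine: 0.542 g × (305 mL / 1000 mL) = 0.16531 g = 165.31 mg
xylose: 6.59 g × (305 mL / 1000 mL) = 2.01 g

ammonium chloride 2.21 g; sodium thiosulfate 1.24 g; L-methionine 165.31 mg; xylose 2.01 g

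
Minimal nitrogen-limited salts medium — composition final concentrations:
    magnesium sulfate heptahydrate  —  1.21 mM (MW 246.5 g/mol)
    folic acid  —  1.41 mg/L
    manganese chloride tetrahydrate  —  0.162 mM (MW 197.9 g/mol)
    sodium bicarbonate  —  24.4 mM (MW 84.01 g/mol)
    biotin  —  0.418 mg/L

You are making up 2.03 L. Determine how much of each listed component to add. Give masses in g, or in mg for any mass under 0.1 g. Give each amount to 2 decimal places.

magnesium sulfate heptahydrate 0.61 g; folic acid 2.86 mg; manganese chloride tetrahydrate 65.08 mg; sodium bicarbonate 4.16 g; biotin 0.85 mg

Scale factor relative to 1 L: 2.03.
magnesium sulfate heptahydrate: 1.21 mmol/L × 246.5 g/mol × 2.03 L ÷ 1000 = 0.61 g
folic acid: 1.41 mg/L × 2.03 L = 2.86 mg
manganese chloride tetrahydrate: 0.162 mmol/L × 197.9 mg/mmol × 2.03 L = 65.08 mg
sodium bicarbonate: 24.4 mmol/L × 84.01 g/mol × 2.03 L ÷ 1000 = 4.16 g
biotin: 0.418 mg/L × 2.03 L = 0.85 mg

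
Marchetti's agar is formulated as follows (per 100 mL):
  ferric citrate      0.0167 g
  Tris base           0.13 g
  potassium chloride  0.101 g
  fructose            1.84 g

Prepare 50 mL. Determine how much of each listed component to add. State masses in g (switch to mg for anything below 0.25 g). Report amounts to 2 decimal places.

ferric citrate 8.35 mg; Tris base 65.00 mg; potassium chloride 50.50 mg; fructose 0.92 g

Ratio of target to recipe volume: 50 / 100 = 0.5.
ferric citrate: 0.0167 g × (50 mL / 100 mL) = 0.00835 g = 8.35 mg
Tris base: 0.13 g × (50 mL / 100 mL) = 0.065 g = 65.00 mg
potassium chloride: 0.101 g × (50 mL / 100 mL) = 0.0505 g = 50.50 mg
fructose: 1.84 g × (50 mL / 100 mL) = 0.92 g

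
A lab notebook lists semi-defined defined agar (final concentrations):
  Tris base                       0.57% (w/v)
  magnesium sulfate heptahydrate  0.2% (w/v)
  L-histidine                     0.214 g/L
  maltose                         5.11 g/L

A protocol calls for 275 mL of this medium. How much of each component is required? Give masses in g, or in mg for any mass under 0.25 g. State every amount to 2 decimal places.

Working volume: 275 mL = 0.275 L.
Tris base: 0.57% w/v = 5.7 g/L → 5.7 × 0.275 L = 1.57 g
magnesium sulfate heptahydrate: 0.2 g per 100 mL × 275 mL ÷ 100 = 0.55 g
L-histidine: 0.214 g/L × 0.275 L = 0.05885 g = 58.85 mg
maltose: 5.11 g/L × 0.275 L = 1.41 g

Tris base 1.57 g; magnesium sulfate heptahydrate 0.55 g; L-histidine 58.85 mg; maltose 1.41 g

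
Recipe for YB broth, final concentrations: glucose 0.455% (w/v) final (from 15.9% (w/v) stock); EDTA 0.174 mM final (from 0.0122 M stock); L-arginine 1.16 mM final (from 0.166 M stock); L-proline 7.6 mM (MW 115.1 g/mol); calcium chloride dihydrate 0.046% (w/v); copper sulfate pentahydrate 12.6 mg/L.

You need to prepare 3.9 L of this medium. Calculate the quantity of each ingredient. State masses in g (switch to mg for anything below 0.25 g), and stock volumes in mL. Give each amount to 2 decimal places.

glucose 111.60 mL; EDTA 55.62 mL; L-arginine 27.25 mL; L-proline 3.41 g; calcium chloride dihydrate 1.79 g; copper sulfate pentahydrate 49.14 mg

Scale factor relative to 1 L: 3.9.
glucose: V = C2·V2/C1 = 0.455% ÷ 15.9% × 3900 mL = 111.60 mL
EDTA: C1V1 = C2V2 → 0.174 mM × 3900 mL ÷ 12.2 mM = 55.62 mL
L-arginine: V = C2·V2/C1 = 1.16 mM × 3900 mL ÷ 166 mM = 27.25 mL
L-proline: 7.6 mmol/L × 115.1 g/mol × 3.9 L ÷ 1000 = 3.41 g
calcium chloride dihydrate: 0.046 g per 100 mL × 3900 mL ÷ 100 = 1.79 g
copper sulfate pentahydrate: 12.6 mg/L × 3.9 L = 49.14 mg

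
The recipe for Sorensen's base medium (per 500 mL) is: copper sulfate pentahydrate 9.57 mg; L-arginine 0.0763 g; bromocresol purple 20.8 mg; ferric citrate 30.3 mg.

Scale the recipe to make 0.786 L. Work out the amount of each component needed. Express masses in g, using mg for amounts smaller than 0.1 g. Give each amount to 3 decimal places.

copper sulfate pentahydrate 15.044 mg; L-arginine 0.120 g; bromocresol purple 32.698 mg; ferric citrate 47.632 mg

Ratio of target to recipe volume: 786 / 500 = 1.572.
copper sulfate pentahydrate: 9.57 mg × (786 mL / 500 mL) = 15.044 mg
L-arginine: 0.0763 g × (786 mL / 500 mL) = 0.120 g
bromocresol purple: 20.8 mg × (786 mL / 500 mL) = 32.698 mg
ferric citrate: 30.3 mg × (786 mL / 500 mL) = 47.632 mg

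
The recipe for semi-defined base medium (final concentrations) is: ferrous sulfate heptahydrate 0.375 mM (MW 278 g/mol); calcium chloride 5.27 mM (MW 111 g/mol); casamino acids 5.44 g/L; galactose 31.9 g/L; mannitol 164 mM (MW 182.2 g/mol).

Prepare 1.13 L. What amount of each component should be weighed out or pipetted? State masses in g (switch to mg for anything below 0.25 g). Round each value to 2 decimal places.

Working volume: 1.13 L.
ferrous sulfate heptahydrate: 0.375 mmol/L × 278 mg/mmol × 1.13 L = 117.80 mg
calcium chloride: 5.27 mmol/L × 111 g/mol × 1.13 L ÷ 1000 = 0.66 g
casamino acids: 5.44 g/L × 1.13 L = 6.15 g
galactose: 31.9 g/L × 1.13 L = 36.05 g
mannitol: 164 mmol/L × 182.2 g/mol × 1.13 L ÷ 1000 = 33.77 g

ferrous sulfate heptahydrate 117.80 mg; calcium chloride 0.66 g; casamino acids 6.15 g; galactose 36.05 g; mannitol 33.77 g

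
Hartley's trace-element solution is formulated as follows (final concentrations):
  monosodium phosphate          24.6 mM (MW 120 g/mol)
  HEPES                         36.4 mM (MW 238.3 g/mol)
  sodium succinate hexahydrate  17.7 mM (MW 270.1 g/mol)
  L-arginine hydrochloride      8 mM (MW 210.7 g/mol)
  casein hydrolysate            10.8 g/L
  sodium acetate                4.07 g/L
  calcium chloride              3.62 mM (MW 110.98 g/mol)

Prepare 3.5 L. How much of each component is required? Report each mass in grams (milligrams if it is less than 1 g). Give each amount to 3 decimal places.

Working volume: 3.5 L.
monosodium phosphate: 24.6 mmol/L × 120 g/mol × 3.5 L ÷ 1000 = 10.332 g
HEPES: 36.4 mmol/L × 238.3 g/mol × 3.5 L ÷ 1000 = 30.359 g
sodium succinate hexahydrate: 17.7 mmol/L × 270.1 g/mol × 3.5 L ÷ 1000 = 16.733 g
L-arginine hydrochloride: 8 mmol/L × 210.7 g/mol × 3.5 L ÷ 1000 = 5.900 g
casein hydrolysate: 10.8 g/L × 3.5 L = 37.800 g
sodium acetate: 4.07 g/L × 3.5 L = 14.245 g
calcium chloride: 3.62 mmol/L × 110.98 g/mol × 3.5 L ÷ 1000 = 1.406 g

monosodium phosphate 10.332 g; HEPES 30.359 g; sodium succinate hexahydrate 16.733 g; L-arginine hydrochloride 5.900 g; casein hydrolysate 37.800 g; sodium acetate 14.245 g; calcium chloride 1.406 g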